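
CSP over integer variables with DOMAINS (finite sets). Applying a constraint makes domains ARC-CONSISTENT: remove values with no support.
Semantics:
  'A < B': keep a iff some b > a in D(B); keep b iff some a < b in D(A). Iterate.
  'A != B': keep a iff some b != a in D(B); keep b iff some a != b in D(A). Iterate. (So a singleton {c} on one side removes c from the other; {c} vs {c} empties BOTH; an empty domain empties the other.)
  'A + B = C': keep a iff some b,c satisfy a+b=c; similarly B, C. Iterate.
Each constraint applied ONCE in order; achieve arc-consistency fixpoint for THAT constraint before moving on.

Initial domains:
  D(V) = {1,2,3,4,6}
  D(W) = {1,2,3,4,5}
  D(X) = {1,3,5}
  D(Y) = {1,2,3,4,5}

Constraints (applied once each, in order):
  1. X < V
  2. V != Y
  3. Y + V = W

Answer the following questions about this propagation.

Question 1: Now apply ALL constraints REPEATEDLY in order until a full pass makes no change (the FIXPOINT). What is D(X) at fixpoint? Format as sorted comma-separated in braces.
Answer: {1,3}

Derivation:
pass 0 (initial): D(X)={1,3,5}
pass 1: V {1,2,3,4,6}->{2,3,4}; W {1,2,3,4,5}->{3,4,5}; Y {1,2,3,4,5}->{1,2,3}
pass 2: X {1,3,5}->{1,3}
pass 3: no change
Fixpoint after 3 passes: D(X) = {1,3}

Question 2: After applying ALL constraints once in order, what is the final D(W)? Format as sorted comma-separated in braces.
Constraint 1 (X < V) on D(X)={1,3,5} D(V)={1,2,3,4,6}: V {1,2,3,4,6}->{2,3,4,6}
Constraint 2 (V != Y) on D(V)={2,3,4,6} D(Y)={1,2,3,4,5}: no change
Constraint 3 (Y + V = W) on D(Y)={1,2,3,4,5} D(V)={2,3,4,6} D(W)={1,2,3,4,5}: Y {1,2,3,4,5}->{1,2,3}; V {2,3,4,6}->{2,3,4}; W {1,2,3,4,5}->{3,4,5}
So after all 3 constraints: D(W) = {3,4,5}

Answer: {3,4,5}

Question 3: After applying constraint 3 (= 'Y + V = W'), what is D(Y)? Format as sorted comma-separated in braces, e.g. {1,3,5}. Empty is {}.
Constraint 1 (X < V) on D(X)={1,3,5} D(V)={1,2,3,4,6}: V {1,2,3,4,6}->{2,3,4,6}
Constraint 2 (V != Y) on D(V)={2,3,4,6} D(Y)={1,2,3,4,5}: no change
Constraint 3 (Y + V = W) on D(Y)={1,2,3,4,5} D(V)={2,3,4,6} D(W)={1,2,3,4,5}: Y {1,2,3,4,5}->{1,2,3}; V {2,3,4,6}->{2,3,4}; W {1,2,3,4,5}->{3,4,5}
So after constraint 3: D(Y) = {1,2,3}

Answer: {1,2,3}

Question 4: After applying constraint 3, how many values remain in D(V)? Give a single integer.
Answer: 3

Derivation:
Constraint 1 (X < V) on D(X)={1,3,5} D(V)={1,2,3,4,6}: V {1,2,3,4,6}->{2,3,4,6}
Constraint 2 (V != Y) on D(V)={2,3,4,6} D(Y)={1,2,3,4,5}: no change
Constraint 3 (Y + V = W) on D(Y)={1,2,3,4,5} D(V)={2,3,4,6} D(W)={1,2,3,4,5}: Y {1,2,3,4,5}->{1,2,3}; V {2,3,4,6}->{2,3,4}; W {1,2,3,4,5}->{3,4,5}
So after constraint 3: D(V)={2,3,4}, size = 3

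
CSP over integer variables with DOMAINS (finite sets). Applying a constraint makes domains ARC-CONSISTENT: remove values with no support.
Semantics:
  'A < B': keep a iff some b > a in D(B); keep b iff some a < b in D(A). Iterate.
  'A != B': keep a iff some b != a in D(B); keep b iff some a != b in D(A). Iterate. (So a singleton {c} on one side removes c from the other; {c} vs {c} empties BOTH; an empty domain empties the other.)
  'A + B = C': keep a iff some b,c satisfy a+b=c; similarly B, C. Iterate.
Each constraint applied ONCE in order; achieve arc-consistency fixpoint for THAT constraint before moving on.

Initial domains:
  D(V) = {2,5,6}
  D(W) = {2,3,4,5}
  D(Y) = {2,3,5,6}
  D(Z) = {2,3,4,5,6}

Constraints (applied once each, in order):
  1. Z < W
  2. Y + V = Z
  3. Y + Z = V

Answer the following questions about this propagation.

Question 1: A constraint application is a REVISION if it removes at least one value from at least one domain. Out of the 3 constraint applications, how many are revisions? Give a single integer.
Constraint 1 (Z < W) on D(Z)={2,3,4,5,6} D(W)={2,3,4,5}: Z {2,3,4,5,6}->{2,3,4}; W {2,3,4,5}->{3,4,5} => REVISION
Constraint 2 (Y + V = Z) on D(Y)={2,3,5,6} D(V)={2,5,6} D(Z)={2,3,4}: Y {2,3,5,6}->{2}; V {2,5,6}->{2}; Z {2,3,4}->{4} => REVISION
Constraint 3 (Y + Z = V) on D(Y)={2} D(Z)={4} D(V)={2}: Y {2}->{}; Z {4}->{}; V {2}->{} => REVISION
Total revisions = 3

Answer: 3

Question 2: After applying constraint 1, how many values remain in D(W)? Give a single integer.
Constraint 1 (Z < W) on D(Z)={2,3,4,5,6} D(W)={2,3,4,5}: Z {2,3,4,5,6}->{2,3,4}; W {2,3,4,5}->{3,4,5}
So after constraint 1: D(W)={3,4,5}, size = 3

Answer: 3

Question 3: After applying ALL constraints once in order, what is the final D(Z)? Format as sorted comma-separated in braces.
Answer: {}

Derivation:
Constraint 1 (Z < W) on D(Z)={2,3,4,5,6} D(W)={2,3,4,5}: Z {2,3,4,5,6}->{2,3,4}; W {2,3,4,5}->{3,4,5}
Constraint 2 (Y + V = Z) on D(Y)={2,3,5,6} D(V)={2,5,6} D(Z)={2,3,4}: Y {2,3,5,6}->{2}; V {2,5,6}->{2}; Z {2,3,4}->{4}
Constraint 3 (Y + Z = V) on D(Y)={2} D(Z)={4} D(V)={2}: Y {2}->{}; Z {4}->{}; V {2}->{}
So after all 3 constraints: D(Z) = {}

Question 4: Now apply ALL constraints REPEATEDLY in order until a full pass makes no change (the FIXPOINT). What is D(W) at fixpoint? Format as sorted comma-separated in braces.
Answer: {}

Derivation:
pass 0 (initial): D(W)={2,3,4,5}
pass 1: V {2,5,6}->{}; W {2,3,4,5}->{3,4,5}; Y {2,3,5,6}->{}; Z {2,3,4,5,6}->{}
pass 2: W {3,4,5}->{}
pass 3: no change
Fixpoint after 3 passes: D(W) = {}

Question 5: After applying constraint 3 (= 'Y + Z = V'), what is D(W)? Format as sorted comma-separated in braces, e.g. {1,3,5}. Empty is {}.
Answer: {3,4,5}

Derivation:
Constraint 1 (Z < W) on D(Z)={2,3,4,5,6} D(W)={2,3,4,5}: Z {2,3,4,5,6}->{2,3,4}; W {2,3,4,5}->{3,4,5}
Constraint 2 (Y + V = Z) on D(Y)={2,3,5,6} D(V)={2,5,6} D(Z)={2,3,4}: Y {2,3,5,6}->{2}; V {2,5,6}->{2}; Z {2,3,4}->{4}
Constraint 3 (Y + Z = V) on D(Y)={2} D(Z)={4} D(V)={2}: Y {2}->{}; Z {4}->{}; V {2}->{}
So after constraint 3: D(W) = {3,4,5}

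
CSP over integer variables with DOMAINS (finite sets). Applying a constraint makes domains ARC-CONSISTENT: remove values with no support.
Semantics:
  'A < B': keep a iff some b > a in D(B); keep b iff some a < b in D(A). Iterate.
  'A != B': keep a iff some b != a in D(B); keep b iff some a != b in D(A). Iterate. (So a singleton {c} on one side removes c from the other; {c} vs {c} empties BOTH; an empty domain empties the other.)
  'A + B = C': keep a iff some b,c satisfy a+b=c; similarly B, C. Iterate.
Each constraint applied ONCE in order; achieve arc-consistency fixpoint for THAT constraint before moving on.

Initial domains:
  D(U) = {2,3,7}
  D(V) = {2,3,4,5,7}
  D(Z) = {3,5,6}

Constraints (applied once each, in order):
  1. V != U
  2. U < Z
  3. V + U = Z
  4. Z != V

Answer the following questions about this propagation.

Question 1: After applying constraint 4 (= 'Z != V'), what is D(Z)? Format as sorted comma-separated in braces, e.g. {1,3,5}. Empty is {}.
Constraint 1 (V != U) on D(V)={2,3,4,5,7} D(U)={2,3,7}: no change
Constraint 2 (U < Z) on D(U)={2,3,7} D(Z)={3,5,6}: U {2,3,7}->{2,3}
Constraint 3 (V + U = Z) on D(V)={2,3,4,5,7} D(U)={2,3} D(Z)={3,5,6}: V {2,3,4,5,7}->{2,3,4}; Z {3,5,6}->{5,6}
Constraint 4 (Z != V) on D(Z)={5,6} D(V)={2,3,4}: no change
So after constraint 4: D(Z) = {5,6}

Answer: {5,6}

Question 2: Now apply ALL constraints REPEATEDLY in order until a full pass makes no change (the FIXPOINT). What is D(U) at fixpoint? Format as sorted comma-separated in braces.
pass 0 (initial): D(U)={2,3,7}
pass 1: U {2,3,7}->{2,3}; V {2,3,4,5,7}->{2,3,4}; Z {3,5,6}->{5,6}
pass 2: no change
Fixpoint after 2 passes: D(U) = {2,3}

Answer: {2,3}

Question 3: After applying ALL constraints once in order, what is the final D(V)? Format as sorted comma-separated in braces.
Constraint 1 (V != U) on D(V)={2,3,4,5,7} D(U)={2,3,7}: no change
Constraint 2 (U < Z) on D(U)={2,3,7} D(Z)={3,5,6}: U {2,3,7}->{2,3}
Constraint 3 (V + U = Z) on D(V)={2,3,4,5,7} D(U)={2,3} D(Z)={3,5,6}: V {2,3,4,5,7}->{2,3,4}; Z {3,5,6}->{5,6}
Constraint 4 (Z != V) on D(Z)={5,6} D(V)={2,3,4}: no change
So after all 4 constraints: D(V) = {2,3,4}

Answer: {2,3,4}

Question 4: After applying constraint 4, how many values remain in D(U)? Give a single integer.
Answer: 2

Derivation:
Constraint 1 (V != U) on D(V)={2,3,4,5,7} D(U)={2,3,7}: no change
Constraint 2 (U < Z) on D(U)={2,3,7} D(Z)={3,5,6}: U {2,3,7}->{2,3}
Constraint 3 (V + U = Z) on D(V)={2,3,4,5,7} D(U)={2,3} D(Z)={3,5,6}: V {2,3,4,5,7}->{2,3,4}; Z {3,5,6}->{5,6}
Constraint 4 (Z != V) on D(Z)={5,6} D(V)={2,3,4}: no change
So after constraint 4: D(U)={2,3}, size = 2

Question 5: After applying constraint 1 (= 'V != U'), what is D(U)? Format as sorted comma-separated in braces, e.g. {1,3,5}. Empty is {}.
Constraint 1 (V != U) on D(V)={2,3,4,5,7} D(U)={2,3,7}: no change
So after constraint 1: D(U) = {2,3,7}

Answer: {2,3,7}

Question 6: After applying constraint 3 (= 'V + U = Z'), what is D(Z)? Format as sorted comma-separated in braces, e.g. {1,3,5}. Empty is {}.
Constraint 1 (V != U) on D(V)={2,3,4,5,7} D(U)={2,3,7}: no change
Constraint 2 (U < Z) on D(U)={2,3,7} D(Z)={3,5,6}: U {2,3,7}->{2,3}
Constraint 3 (V + U = Z) on D(V)={2,3,4,5,7} D(U)={2,3} D(Z)={3,5,6}: V {2,3,4,5,7}->{2,3,4}; Z {3,5,6}->{5,6}
So after constraint 3: D(Z) = {5,6}

Answer: {5,6}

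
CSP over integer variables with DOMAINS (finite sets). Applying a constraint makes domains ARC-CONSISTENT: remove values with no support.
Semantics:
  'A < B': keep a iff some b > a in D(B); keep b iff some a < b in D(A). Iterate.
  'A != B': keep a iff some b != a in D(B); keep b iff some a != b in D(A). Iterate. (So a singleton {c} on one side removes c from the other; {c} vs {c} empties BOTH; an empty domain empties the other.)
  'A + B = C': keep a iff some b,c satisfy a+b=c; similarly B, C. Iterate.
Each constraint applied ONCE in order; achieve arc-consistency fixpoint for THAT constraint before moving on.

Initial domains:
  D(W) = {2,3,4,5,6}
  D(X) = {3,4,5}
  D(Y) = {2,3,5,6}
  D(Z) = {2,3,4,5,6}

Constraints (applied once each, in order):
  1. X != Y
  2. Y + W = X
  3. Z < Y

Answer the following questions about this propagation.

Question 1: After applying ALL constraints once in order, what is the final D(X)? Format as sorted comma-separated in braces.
Constraint 1 (X != Y) on D(X)={3,4,5} D(Y)={2,3,5,6}: no change
Constraint 2 (Y + W = X) on D(Y)={2,3,5,6} D(W)={2,3,4,5,6} D(X)={3,4,5}: Y {2,3,5,6}->{2,3}; W {2,3,4,5,6}->{2,3}; X {3,4,5}->{4,5}
Constraint 3 (Z < Y) on D(Z)={2,3,4,5,6} D(Y)={2,3}: Z {2,3,4,5,6}->{2}; Y {2,3}->{3}
So after all 3 constraints: D(X) = {4,5}

Answer: {4,5}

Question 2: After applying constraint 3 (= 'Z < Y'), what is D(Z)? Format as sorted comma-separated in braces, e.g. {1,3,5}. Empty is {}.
Constraint 1 (X != Y) on D(X)={3,4,5} D(Y)={2,3,5,6}: no change
Constraint 2 (Y + W = X) on D(Y)={2,3,5,6} D(W)={2,3,4,5,6} D(X)={3,4,5}: Y {2,3,5,6}->{2,3}; W {2,3,4,5,6}->{2,3}; X {3,4,5}->{4,5}
Constraint 3 (Z < Y) on D(Z)={2,3,4,5,6} D(Y)={2,3}: Z {2,3,4,5,6}->{2}; Y {2,3}->{3}
So after constraint 3: D(Z) = {2}

Answer: {2}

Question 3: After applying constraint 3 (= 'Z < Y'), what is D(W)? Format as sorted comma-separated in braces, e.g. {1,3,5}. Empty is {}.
Constraint 1 (X != Y) on D(X)={3,4,5} D(Y)={2,3,5,6}: no change
Constraint 2 (Y + W = X) on D(Y)={2,3,5,6} D(W)={2,3,4,5,6} D(X)={3,4,5}: Y {2,3,5,6}->{2,3}; W {2,3,4,5,6}->{2,3}; X {3,4,5}->{4,5}
Constraint 3 (Z < Y) on D(Z)={2,3,4,5,6} D(Y)={2,3}: Z {2,3,4,5,6}->{2}; Y {2,3}->{3}
So after constraint 3: D(W) = {2,3}

Answer: {2,3}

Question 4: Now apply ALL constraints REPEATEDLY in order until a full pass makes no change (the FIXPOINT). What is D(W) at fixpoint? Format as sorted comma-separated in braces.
Answer: {2}

Derivation:
pass 0 (initial): D(W)={2,3,4,5,6}
pass 1: W {2,3,4,5,6}->{2,3}; X {3,4,5}->{4,5}; Y {2,3,5,6}->{3}; Z {2,3,4,5,6}->{2}
pass 2: W {2,3}->{2}; X {4,5}->{5}
pass 3: no change
Fixpoint after 3 passes: D(W) = {2}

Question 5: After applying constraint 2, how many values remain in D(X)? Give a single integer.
Constraint 1 (X != Y) on D(X)={3,4,5} D(Y)={2,3,5,6}: no change
Constraint 2 (Y + W = X) on D(Y)={2,3,5,6} D(W)={2,3,4,5,6} D(X)={3,4,5}: Y {2,3,5,6}->{2,3}; W {2,3,4,5,6}->{2,3}; X {3,4,5}->{4,5}
So after constraint 2: D(X)={4,5}, size = 2

Answer: 2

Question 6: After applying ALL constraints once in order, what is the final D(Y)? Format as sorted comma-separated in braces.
Constraint 1 (X != Y) on D(X)={3,4,5} D(Y)={2,3,5,6}: no change
Constraint 2 (Y + W = X) on D(Y)={2,3,5,6} D(W)={2,3,4,5,6} D(X)={3,4,5}: Y {2,3,5,6}->{2,3}; W {2,3,4,5,6}->{2,3}; X {3,4,5}->{4,5}
Constraint 3 (Z < Y) on D(Z)={2,3,4,5,6} D(Y)={2,3}: Z {2,3,4,5,6}->{2}; Y {2,3}->{3}
So after all 3 constraints: D(Y) = {3}

Answer: {3}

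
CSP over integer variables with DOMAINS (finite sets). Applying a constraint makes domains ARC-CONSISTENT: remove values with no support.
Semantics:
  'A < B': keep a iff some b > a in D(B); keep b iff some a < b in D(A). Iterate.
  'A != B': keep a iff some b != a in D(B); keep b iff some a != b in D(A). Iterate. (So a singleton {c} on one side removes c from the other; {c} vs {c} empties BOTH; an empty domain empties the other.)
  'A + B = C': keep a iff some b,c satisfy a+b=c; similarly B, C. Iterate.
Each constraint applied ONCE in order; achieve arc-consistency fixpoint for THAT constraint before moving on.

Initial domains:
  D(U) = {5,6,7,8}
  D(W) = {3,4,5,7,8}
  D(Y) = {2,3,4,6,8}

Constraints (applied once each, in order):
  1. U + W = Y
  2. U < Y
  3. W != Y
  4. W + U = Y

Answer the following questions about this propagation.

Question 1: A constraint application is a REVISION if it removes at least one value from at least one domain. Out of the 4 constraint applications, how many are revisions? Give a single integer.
Answer: 1

Derivation:
Constraint 1 (U + W = Y) on D(U)={5,6,7,8} D(W)={3,4,5,7,8} D(Y)={2,3,4,6,8}: U {5,6,7,8}->{5}; W {3,4,5,7,8}->{3}; Y {2,3,4,6,8}->{8} => REVISION
Constraint 2 (U < Y) on D(U)={5} D(Y)={8}: no change => not a revision
Constraint 3 (W != Y) on D(W)={3} D(Y)={8}: no change => not a revision
Constraint 4 (W + U = Y) on D(W)={3} D(U)={5} D(Y)={8}: no change => not a revision
Total revisions = 1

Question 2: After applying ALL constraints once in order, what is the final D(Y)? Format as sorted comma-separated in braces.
Answer: {8}

Derivation:
Constraint 1 (U + W = Y) on D(U)={5,6,7,8} D(W)={3,4,5,7,8} D(Y)={2,3,4,6,8}: U {5,6,7,8}->{5}; W {3,4,5,7,8}->{3}; Y {2,3,4,6,8}->{8}
Constraint 2 (U < Y) on D(U)={5} D(Y)={8}: no change
Constraint 3 (W != Y) on D(W)={3} D(Y)={8}: no change
Constraint 4 (W + U = Y) on D(W)={3} D(U)={5} D(Y)={8}: no change
So after all 4 constraints: D(Y) = {8}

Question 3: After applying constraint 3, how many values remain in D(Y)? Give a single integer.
Constraint 1 (U + W = Y) on D(U)={5,6,7,8} D(W)={3,4,5,7,8} D(Y)={2,3,4,6,8}: U {5,6,7,8}->{5}; W {3,4,5,7,8}->{3}; Y {2,3,4,6,8}->{8}
Constraint 2 (U < Y) on D(U)={5} D(Y)={8}: no change
Constraint 3 (W != Y) on D(W)={3} D(Y)={8}: no change
So after constraint 3: D(Y)={8}, size = 1

Answer: 1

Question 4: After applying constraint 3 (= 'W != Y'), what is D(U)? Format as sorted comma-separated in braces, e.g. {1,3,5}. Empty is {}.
Constraint 1 (U + W = Y) on D(U)={5,6,7,8} D(W)={3,4,5,7,8} D(Y)={2,3,4,6,8}: U {5,6,7,8}->{5}; W {3,4,5,7,8}->{3}; Y {2,3,4,6,8}->{8}
Constraint 2 (U < Y) on D(U)={5} D(Y)={8}: no change
Constraint 3 (W != Y) on D(W)={3} D(Y)={8}: no change
So after constraint 3: D(U) = {5}

Answer: {5}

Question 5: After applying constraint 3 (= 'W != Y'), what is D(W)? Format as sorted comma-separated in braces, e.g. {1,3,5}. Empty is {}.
Constraint 1 (U + W = Y) on D(U)={5,6,7,8} D(W)={3,4,5,7,8} D(Y)={2,3,4,6,8}: U {5,6,7,8}->{5}; W {3,4,5,7,8}->{3}; Y {2,3,4,6,8}->{8}
Constraint 2 (U < Y) on D(U)={5} D(Y)={8}: no change
Constraint 3 (W != Y) on D(W)={3} D(Y)={8}: no change
So after constraint 3: D(W) = {3}

Answer: {3}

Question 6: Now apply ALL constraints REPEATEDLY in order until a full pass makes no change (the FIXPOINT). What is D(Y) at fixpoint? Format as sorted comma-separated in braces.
Answer: {8}

Derivation:
pass 0 (initial): D(Y)={2,3,4,6,8}
pass 1: U {5,6,7,8}->{5}; W {3,4,5,7,8}->{3}; Y {2,3,4,6,8}->{8}
pass 2: no change
Fixpoint after 2 passes: D(Y) = {8}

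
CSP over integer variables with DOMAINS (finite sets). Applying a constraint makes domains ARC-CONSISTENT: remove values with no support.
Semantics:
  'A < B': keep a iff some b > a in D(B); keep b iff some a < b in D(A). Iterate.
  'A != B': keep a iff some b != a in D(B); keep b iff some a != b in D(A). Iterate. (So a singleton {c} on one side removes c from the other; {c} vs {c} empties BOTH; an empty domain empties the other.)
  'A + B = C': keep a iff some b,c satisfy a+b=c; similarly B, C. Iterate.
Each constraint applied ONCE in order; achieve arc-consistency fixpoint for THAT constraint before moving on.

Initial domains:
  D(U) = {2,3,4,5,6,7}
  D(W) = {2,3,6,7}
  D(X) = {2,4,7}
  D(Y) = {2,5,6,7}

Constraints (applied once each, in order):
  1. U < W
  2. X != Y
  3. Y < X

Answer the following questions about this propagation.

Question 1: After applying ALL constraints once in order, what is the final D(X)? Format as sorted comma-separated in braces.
Constraint 1 (U < W) on D(U)={2,3,4,5,6,7} D(W)={2,3,6,7}: U {2,3,4,5,6,7}->{2,3,4,5,6}; W {2,3,6,7}->{3,6,7}
Constraint 2 (X != Y) on D(X)={2,4,7} D(Y)={2,5,6,7}: no change
Constraint 3 (Y < X) on D(Y)={2,5,6,7} D(X)={2,4,7}: Y {2,5,6,7}->{2,5,6}; X {2,4,7}->{4,7}
So after all 3 constraints: D(X) = {4,7}

Answer: {4,7}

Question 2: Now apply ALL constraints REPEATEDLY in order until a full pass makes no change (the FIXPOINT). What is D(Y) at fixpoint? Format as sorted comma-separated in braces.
Answer: {2,5,6}

Derivation:
pass 0 (initial): D(Y)={2,5,6,7}
pass 1: U {2,3,4,5,6,7}->{2,3,4,5,6}; W {2,3,6,7}->{3,6,7}; X {2,4,7}->{4,7}; Y {2,5,6,7}->{2,5,6}
pass 2: no change
Fixpoint after 2 passes: D(Y) = {2,5,6}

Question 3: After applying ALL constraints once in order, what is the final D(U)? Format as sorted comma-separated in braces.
Answer: {2,3,4,5,6}

Derivation:
Constraint 1 (U < W) on D(U)={2,3,4,5,6,7} D(W)={2,3,6,7}: U {2,3,4,5,6,7}->{2,3,4,5,6}; W {2,3,6,7}->{3,6,7}
Constraint 2 (X != Y) on D(X)={2,4,7} D(Y)={2,5,6,7}: no change
Constraint 3 (Y < X) on D(Y)={2,5,6,7} D(X)={2,4,7}: Y {2,5,6,7}->{2,5,6}; X {2,4,7}->{4,7}
So after all 3 constraints: D(U) = {2,3,4,5,6}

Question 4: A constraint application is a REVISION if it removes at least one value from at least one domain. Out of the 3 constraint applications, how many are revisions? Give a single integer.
Answer: 2

Derivation:
Constraint 1 (U < W) on D(U)={2,3,4,5,6,7} D(W)={2,3,6,7}: U {2,3,4,5,6,7}->{2,3,4,5,6}; W {2,3,6,7}->{3,6,7} => REVISION
Constraint 2 (X != Y) on D(X)={2,4,7} D(Y)={2,5,6,7}: no change => not a revision
Constraint 3 (Y < X) on D(Y)={2,5,6,7} D(X)={2,4,7}: Y {2,5,6,7}->{2,5,6}; X {2,4,7}->{4,7} => REVISION
Total revisions = 2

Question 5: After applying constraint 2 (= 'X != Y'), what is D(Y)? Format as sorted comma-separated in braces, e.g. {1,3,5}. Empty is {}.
Answer: {2,5,6,7}

Derivation:
Constraint 1 (U < W) on D(U)={2,3,4,5,6,7} D(W)={2,3,6,7}: U {2,3,4,5,6,7}->{2,3,4,5,6}; W {2,3,6,7}->{3,6,7}
Constraint 2 (X != Y) on D(X)={2,4,7} D(Y)={2,5,6,7}: no change
So after constraint 2: D(Y) = {2,5,6,7}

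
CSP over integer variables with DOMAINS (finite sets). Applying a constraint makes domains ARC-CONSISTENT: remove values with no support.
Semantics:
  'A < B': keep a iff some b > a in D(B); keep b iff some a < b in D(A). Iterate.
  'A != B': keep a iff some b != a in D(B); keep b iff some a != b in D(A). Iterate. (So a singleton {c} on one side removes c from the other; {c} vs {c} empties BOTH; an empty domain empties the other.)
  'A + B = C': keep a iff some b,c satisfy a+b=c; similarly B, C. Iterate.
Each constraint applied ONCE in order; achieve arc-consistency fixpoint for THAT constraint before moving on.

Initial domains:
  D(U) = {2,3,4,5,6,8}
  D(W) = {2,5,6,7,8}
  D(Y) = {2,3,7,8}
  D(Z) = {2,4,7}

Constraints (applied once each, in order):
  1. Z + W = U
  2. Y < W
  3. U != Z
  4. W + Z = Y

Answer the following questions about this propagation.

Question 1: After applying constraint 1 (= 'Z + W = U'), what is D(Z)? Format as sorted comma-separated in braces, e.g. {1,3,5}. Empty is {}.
Constraint 1 (Z + W = U) on D(Z)={2,4,7} D(W)={2,5,6,7,8} D(U)={2,3,4,5,6,8}: Z {2,4,7}->{2,4}; W {2,5,6,7,8}->{2,6}; U {2,3,4,5,6,8}->{4,6,8}
So after constraint 1: D(Z) = {2,4}

Answer: {2,4}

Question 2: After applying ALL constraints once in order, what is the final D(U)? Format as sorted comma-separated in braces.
Answer: {4,6,8}

Derivation:
Constraint 1 (Z + W = U) on D(Z)={2,4,7} D(W)={2,5,6,7,8} D(U)={2,3,4,5,6,8}: Z {2,4,7}->{2,4}; W {2,5,6,7,8}->{2,6}; U {2,3,4,5,6,8}->{4,6,8}
Constraint 2 (Y < W) on D(Y)={2,3,7,8} D(W)={2,6}: Y {2,3,7,8}->{2,3}; W {2,6}->{6}
Constraint 3 (U != Z) on D(U)={4,6,8} D(Z)={2,4}: no change
Constraint 4 (W + Z = Y) on D(W)={6} D(Z)={2,4} D(Y)={2,3}: W {6}->{}; Z {2,4}->{}; Y {2,3}->{}
So after all 4 constraints: D(U) = {4,6,8}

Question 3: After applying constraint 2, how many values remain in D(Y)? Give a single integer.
Answer: 2

Derivation:
Constraint 1 (Z + W = U) on D(Z)={2,4,7} D(W)={2,5,6,7,8} D(U)={2,3,4,5,6,8}: Z {2,4,7}->{2,4}; W {2,5,6,7,8}->{2,6}; U {2,3,4,5,6,8}->{4,6,8}
Constraint 2 (Y < W) on D(Y)={2,3,7,8} D(W)={2,6}: Y {2,3,7,8}->{2,3}; W {2,6}->{6}
So after constraint 2: D(Y)={2,3}, size = 2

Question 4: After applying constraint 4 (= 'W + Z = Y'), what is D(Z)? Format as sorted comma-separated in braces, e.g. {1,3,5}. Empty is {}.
Answer: {}

Derivation:
Constraint 1 (Z + W = U) on D(Z)={2,4,7} D(W)={2,5,6,7,8} D(U)={2,3,4,5,6,8}: Z {2,4,7}->{2,4}; W {2,5,6,7,8}->{2,6}; U {2,3,4,5,6,8}->{4,6,8}
Constraint 2 (Y < W) on D(Y)={2,3,7,8} D(W)={2,6}: Y {2,3,7,8}->{2,3}; W {2,6}->{6}
Constraint 3 (U != Z) on D(U)={4,6,8} D(Z)={2,4}: no change
Constraint 4 (W + Z = Y) on D(W)={6} D(Z)={2,4} D(Y)={2,3}: W {6}->{}; Z {2,4}->{}; Y {2,3}->{}
So after constraint 4: D(Z) = {}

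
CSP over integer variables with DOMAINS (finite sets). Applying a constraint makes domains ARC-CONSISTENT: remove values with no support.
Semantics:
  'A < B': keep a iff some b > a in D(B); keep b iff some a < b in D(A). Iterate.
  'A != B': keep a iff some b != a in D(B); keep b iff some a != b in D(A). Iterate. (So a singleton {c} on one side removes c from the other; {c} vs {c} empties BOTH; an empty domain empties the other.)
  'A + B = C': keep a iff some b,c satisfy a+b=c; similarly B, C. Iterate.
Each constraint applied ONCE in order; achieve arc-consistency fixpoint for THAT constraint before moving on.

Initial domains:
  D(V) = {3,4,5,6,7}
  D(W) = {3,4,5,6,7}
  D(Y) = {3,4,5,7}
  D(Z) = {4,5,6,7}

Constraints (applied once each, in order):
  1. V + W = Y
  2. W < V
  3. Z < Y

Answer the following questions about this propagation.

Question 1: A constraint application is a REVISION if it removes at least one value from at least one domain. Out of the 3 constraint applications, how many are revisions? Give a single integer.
Constraint 1 (V + W = Y) on D(V)={3,4,5,6,7} D(W)={3,4,5,6,7} D(Y)={3,4,5,7}: V {3,4,5,6,7}->{3,4}; W {3,4,5,6,7}->{3,4}; Y {3,4,5,7}->{7} => REVISION
Constraint 2 (W < V) on D(W)={3,4} D(V)={3,4}: W {3,4}->{3}; V {3,4}->{4} => REVISION
Constraint 3 (Z < Y) on D(Z)={4,5,6,7} D(Y)={7}: Z {4,5,6,7}->{4,5,6} => REVISION
Total revisions = 3

Answer: 3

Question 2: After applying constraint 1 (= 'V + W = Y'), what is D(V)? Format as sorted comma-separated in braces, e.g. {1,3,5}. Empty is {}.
Constraint 1 (V + W = Y) on D(V)={3,4,5,6,7} D(W)={3,4,5,6,7} D(Y)={3,4,5,7}: V {3,4,5,6,7}->{3,4}; W {3,4,5,6,7}->{3,4}; Y {3,4,5,7}->{7}
So after constraint 1: D(V) = {3,4}

Answer: {3,4}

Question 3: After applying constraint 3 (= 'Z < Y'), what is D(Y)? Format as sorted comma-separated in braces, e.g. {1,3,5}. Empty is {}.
Constraint 1 (V + W = Y) on D(V)={3,4,5,6,7} D(W)={3,4,5,6,7} D(Y)={3,4,5,7}: V {3,4,5,6,7}->{3,4}; W {3,4,5,6,7}->{3,4}; Y {3,4,5,7}->{7}
Constraint 2 (W < V) on D(W)={3,4} D(V)={3,4}: W {3,4}->{3}; V {3,4}->{4}
Constraint 3 (Z < Y) on D(Z)={4,5,6,7} D(Y)={7}: Z {4,5,6,7}->{4,5,6}
So after constraint 3: D(Y) = {7}

Answer: {7}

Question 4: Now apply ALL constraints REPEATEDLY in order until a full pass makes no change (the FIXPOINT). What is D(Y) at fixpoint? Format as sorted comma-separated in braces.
pass 0 (initial): D(Y)={3,4,5,7}
pass 1: V {3,4,5,6,7}->{4}; W {3,4,5,6,7}->{3}; Y {3,4,5,7}->{7}; Z {4,5,6,7}->{4,5,6}
pass 2: no change
Fixpoint after 2 passes: D(Y) = {7}

Answer: {7}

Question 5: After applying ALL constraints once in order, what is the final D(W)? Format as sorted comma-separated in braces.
Constraint 1 (V + W = Y) on D(V)={3,4,5,6,7} D(W)={3,4,5,6,7} D(Y)={3,4,5,7}: V {3,4,5,6,7}->{3,4}; W {3,4,5,6,7}->{3,4}; Y {3,4,5,7}->{7}
Constraint 2 (W < V) on D(W)={3,4} D(V)={3,4}: W {3,4}->{3}; V {3,4}->{4}
Constraint 3 (Z < Y) on D(Z)={4,5,6,7} D(Y)={7}: Z {4,5,6,7}->{4,5,6}
So after all 3 constraints: D(W) = {3}

Answer: {3}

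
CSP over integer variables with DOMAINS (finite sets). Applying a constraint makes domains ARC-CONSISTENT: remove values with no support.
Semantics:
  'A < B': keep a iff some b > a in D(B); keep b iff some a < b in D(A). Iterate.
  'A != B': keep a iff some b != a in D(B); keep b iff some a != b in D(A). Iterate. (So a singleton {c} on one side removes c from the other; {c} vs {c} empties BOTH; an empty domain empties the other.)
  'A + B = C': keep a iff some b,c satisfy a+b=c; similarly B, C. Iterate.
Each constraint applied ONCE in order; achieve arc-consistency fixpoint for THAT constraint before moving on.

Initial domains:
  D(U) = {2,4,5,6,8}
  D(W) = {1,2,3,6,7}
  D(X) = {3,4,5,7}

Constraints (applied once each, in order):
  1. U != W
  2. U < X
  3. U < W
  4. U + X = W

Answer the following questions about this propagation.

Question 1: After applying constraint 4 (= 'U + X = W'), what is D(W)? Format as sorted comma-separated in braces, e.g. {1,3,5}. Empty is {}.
Constraint 1 (U != W) on D(U)={2,4,5,6,8} D(W)={1,2,3,6,7}: no change
Constraint 2 (U < X) on D(U)={2,4,5,6,8} D(X)={3,4,5,7}: U {2,4,5,6,8}->{2,4,5,6}
Constraint 3 (U < W) on D(U)={2,4,5,6} D(W)={1,2,3,6,7}: W {1,2,3,6,7}->{3,6,7}
Constraint 4 (U + X = W) on D(U)={2,4,5,6} D(X)={3,4,5,7} D(W)={3,6,7}: U {2,4,5,6}->{2,4}; X {3,4,5,7}->{3,4,5}; W {3,6,7}->{6,7}
So after constraint 4: D(W) = {6,7}

Answer: {6,7}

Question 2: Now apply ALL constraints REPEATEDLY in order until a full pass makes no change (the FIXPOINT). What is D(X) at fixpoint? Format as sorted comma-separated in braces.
Answer: {3,4,5}

Derivation:
pass 0 (initial): D(X)={3,4,5,7}
pass 1: U {2,4,5,6,8}->{2,4}; W {1,2,3,6,7}->{6,7}; X {3,4,5,7}->{3,4,5}
pass 2: no change
Fixpoint after 2 passes: D(X) = {3,4,5}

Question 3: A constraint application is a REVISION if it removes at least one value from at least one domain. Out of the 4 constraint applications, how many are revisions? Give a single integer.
Constraint 1 (U != W) on D(U)={2,4,5,6,8} D(W)={1,2,3,6,7}: no change => not a revision
Constraint 2 (U < X) on D(U)={2,4,5,6,8} D(X)={3,4,5,7}: U {2,4,5,6,8}->{2,4,5,6} => REVISION
Constraint 3 (U < W) on D(U)={2,4,5,6} D(W)={1,2,3,6,7}: W {1,2,3,6,7}->{3,6,7} => REVISION
Constraint 4 (U + X = W) on D(U)={2,4,5,6} D(X)={3,4,5,7} D(W)={3,6,7}: U {2,4,5,6}->{2,4}; X {3,4,5,7}->{3,4,5}; W {3,6,7}->{6,7} => REVISION
Total revisions = 3

Answer: 3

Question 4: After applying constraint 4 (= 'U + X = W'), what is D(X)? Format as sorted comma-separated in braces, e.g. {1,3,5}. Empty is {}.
Constraint 1 (U != W) on D(U)={2,4,5,6,8} D(W)={1,2,3,6,7}: no change
Constraint 2 (U < X) on D(U)={2,4,5,6,8} D(X)={3,4,5,7}: U {2,4,5,6,8}->{2,4,5,6}
Constraint 3 (U < W) on D(U)={2,4,5,6} D(W)={1,2,3,6,7}: W {1,2,3,6,7}->{3,6,7}
Constraint 4 (U + X = W) on D(U)={2,4,5,6} D(X)={3,4,5,7} D(W)={3,6,7}: U {2,4,5,6}->{2,4}; X {3,4,5,7}->{3,4,5}; W {3,6,7}->{6,7}
So after constraint 4: D(X) = {3,4,5}

Answer: {3,4,5}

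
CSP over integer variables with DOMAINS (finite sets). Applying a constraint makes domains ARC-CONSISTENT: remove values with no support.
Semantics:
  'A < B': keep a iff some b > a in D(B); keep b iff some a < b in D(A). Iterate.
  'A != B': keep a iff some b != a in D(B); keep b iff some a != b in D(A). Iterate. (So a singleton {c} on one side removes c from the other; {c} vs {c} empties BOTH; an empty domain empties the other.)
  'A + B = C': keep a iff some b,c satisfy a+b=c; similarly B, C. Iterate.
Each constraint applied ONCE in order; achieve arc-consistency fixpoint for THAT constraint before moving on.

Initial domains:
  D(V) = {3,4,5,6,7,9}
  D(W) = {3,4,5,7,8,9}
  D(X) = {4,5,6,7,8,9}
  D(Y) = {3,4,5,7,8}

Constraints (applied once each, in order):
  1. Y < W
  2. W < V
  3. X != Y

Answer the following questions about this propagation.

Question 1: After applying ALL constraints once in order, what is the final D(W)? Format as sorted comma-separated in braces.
Constraint 1 (Y < W) on D(Y)={3,4,5,7,8} D(W)={3,4,5,7,8,9}: W {3,4,5,7,8,9}->{4,5,7,8,9}
Constraint 2 (W < V) on D(W)={4,5,7,8,9} D(V)={3,4,5,6,7,9}: W {4,5,7,8,9}->{4,5,7,8}; V {3,4,5,6,7,9}->{5,6,7,9}
Constraint 3 (X != Y) on D(X)={4,5,6,7,8,9} D(Y)={3,4,5,7,8}: no change
So after all 3 constraints: D(W) = {4,5,7,8}

Answer: {4,5,7,8}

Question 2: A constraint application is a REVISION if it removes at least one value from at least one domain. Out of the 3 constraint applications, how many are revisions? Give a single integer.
Constraint 1 (Y < W) on D(Y)={3,4,5,7,8} D(W)={3,4,5,7,8,9}: W {3,4,5,7,8,9}->{4,5,7,8,9} => REVISION
Constraint 2 (W < V) on D(W)={4,5,7,8,9} D(V)={3,4,5,6,7,9}: W {4,5,7,8,9}->{4,5,7,8}; V {3,4,5,6,7,9}->{5,6,7,9} => REVISION
Constraint 3 (X != Y) on D(X)={4,5,6,7,8,9} D(Y)={3,4,5,7,8}: no change => not a revision
Total revisions = 2

Answer: 2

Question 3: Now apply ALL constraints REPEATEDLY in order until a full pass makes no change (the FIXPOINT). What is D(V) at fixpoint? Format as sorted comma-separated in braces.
Answer: {5,6,7,9}

Derivation:
pass 0 (initial): D(V)={3,4,5,6,7,9}
pass 1: V {3,4,5,6,7,9}->{5,6,7,9}; W {3,4,5,7,8,9}->{4,5,7,8}
pass 2: Y {3,4,5,7,8}->{3,4,5,7}
pass 3: no change
Fixpoint after 3 passes: D(V) = {5,6,7,9}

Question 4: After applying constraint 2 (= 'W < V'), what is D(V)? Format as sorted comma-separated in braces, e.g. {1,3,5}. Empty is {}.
Answer: {5,6,7,9}

Derivation:
Constraint 1 (Y < W) on D(Y)={3,4,5,7,8} D(W)={3,4,5,7,8,9}: W {3,4,5,7,8,9}->{4,5,7,8,9}
Constraint 2 (W < V) on D(W)={4,5,7,8,9} D(V)={3,4,5,6,7,9}: W {4,5,7,8,9}->{4,5,7,8}; V {3,4,5,6,7,9}->{5,6,7,9}
So after constraint 2: D(V) = {5,6,7,9}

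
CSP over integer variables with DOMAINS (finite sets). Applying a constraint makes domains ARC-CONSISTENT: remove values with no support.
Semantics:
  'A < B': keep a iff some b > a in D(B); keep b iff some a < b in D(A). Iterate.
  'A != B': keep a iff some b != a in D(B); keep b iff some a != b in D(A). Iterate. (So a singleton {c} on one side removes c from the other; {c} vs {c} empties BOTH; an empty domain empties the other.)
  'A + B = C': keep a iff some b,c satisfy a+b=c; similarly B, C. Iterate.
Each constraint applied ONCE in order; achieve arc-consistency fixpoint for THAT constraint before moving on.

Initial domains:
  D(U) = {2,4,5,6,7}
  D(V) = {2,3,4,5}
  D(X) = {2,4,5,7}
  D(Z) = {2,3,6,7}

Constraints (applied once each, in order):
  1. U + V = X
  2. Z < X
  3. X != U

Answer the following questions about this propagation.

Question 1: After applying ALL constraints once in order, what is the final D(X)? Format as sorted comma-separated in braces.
Constraint 1 (U + V = X) on D(U)={2,4,5,6,7} D(V)={2,3,4,5} D(X)={2,4,5,7}: U {2,4,5,6,7}->{2,4,5}; V {2,3,4,5}->{2,3,5}; X {2,4,5,7}->{4,5,7}
Constraint 2 (Z < X) on D(Z)={2,3,6,7} D(X)={4,5,7}: Z {2,3,6,7}->{2,3,6}
Constraint 3 (X != U) on D(X)={4,5,7} D(U)={2,4,5}: no change
So after all 3 constraints: D(X) = {4,5,7}

Answer: {4,5,7}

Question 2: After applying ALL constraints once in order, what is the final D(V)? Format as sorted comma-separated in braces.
Constraint 1 (U + V = X) on D(U)={2,4,5,6,7} D(V)={2,3,4,5} D(X)={2,4,5,7}: U {2,4,5,6,7}->{2,4,5}; V {2,3,4,5}->{2,3,5}; X {2,4,5,7}->{4,5,7}
Constraint 2 (Z < X) on D(Z)={2,3,6,7} D(X)={4,5,7}: Z {2,3,6,7}->{2,3,6}
Constraint 3 (X != U) on D(X)={4,5,7} D(U)={2,4,5}: no change
So after all 3 constraints: D(V) = {2,3,5}

Answer: {2,3,5}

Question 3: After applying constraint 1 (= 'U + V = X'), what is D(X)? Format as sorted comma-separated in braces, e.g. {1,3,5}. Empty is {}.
Answer: {4,5,7}

Derivation:
Constraint 1 (U + V = X) on D(U)={2,4,5,6,7} D(V)={2,3,4,5} D(X)={2,4,5,7}: U {2,4,5,6,7}->{2,4,5}; V {2,3,4,5}->{2,3,5}; X {2,4,5,7}->{4,5,7}
So after constraint 1: D(X) = {4,5,7}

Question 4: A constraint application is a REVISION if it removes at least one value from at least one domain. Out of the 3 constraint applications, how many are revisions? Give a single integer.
Constraint 1 (U + V = X) on D(U)={2,4,5,6,7} D(V)={2,3,4,5} D(X)={2,4,5,7}: U {2,4,5,6,7}->{2,4,5}; V {2,3,4,5}->{2,3,5}; X {2,4,5,7}->{4,5,7} => REVISION
Constraint 2 (Z < X) on D(Z)={2,3,6,7} D(X)={4,5,7}: Z {2,3,6,7}->{2,3,6} => REVISION
Constraint 3 (X != U) on D(X)={4,5,7} D(U)={2,4,5}: no change => not a revision
Total revisions = 2

Answer: 2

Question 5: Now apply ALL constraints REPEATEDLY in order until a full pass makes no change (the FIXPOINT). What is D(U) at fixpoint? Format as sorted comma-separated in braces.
Answer: {2,4,5}

Derivation:
pass 0 (initial): D(U)={2,4,5,6,7}
pass 1: U {2,4,5,6,7}->{2,4,5}; V {2,3,4,5}->{2,3,5}; X {2,4,5,7}->{4,5,7}; Z {2,3,6,7}->{2,3,6}
pass 2: no change
Fixpoint after 2 passes: D(U) = {2,4,5}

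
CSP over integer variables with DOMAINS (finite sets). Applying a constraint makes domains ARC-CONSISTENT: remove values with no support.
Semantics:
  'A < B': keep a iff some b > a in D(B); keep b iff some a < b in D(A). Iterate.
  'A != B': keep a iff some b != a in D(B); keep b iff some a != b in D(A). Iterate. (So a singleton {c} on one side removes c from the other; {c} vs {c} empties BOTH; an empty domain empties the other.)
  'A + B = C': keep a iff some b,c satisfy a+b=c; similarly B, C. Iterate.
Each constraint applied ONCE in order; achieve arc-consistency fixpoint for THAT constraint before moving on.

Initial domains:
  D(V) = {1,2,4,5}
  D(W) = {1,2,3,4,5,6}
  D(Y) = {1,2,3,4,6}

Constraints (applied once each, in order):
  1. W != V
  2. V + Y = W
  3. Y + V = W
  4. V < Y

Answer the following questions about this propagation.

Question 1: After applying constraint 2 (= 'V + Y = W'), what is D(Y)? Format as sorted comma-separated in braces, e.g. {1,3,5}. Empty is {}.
Answer: {1,2,3,4}

Derivation:
Constraint 1 (W != V) on D(W)={1,2,3,4,5,6} D(V)={1,2,4,5}: no change
Constraint 2 (V + Y = W) on D(V)={1,2,4,5} D(Y)={1,2,3,4,6} D(W)={1,2,3,4,5,6}: Y {1,2,3,4,6}->{1,2,3,4}; W {1,2,3,4,5,6}->{2,3,4,5,6}
So after constraint 2: D(Y) = {1,2,3,4}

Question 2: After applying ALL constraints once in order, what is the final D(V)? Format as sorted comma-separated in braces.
Answer: {1,2}

Derivation:
Constraint 1 (W != V) on D(W)={1,2,3,4,5,6} D(V)={1,2,4,5}: no change
Constraint 2 (V + Y = W) on D(V)={1,2,4,5} D(Y)={1,2,3,4,6} D(W)={1,2,3,4,5,6}: Y {1,2,3,4,6}->{1,2,3,4}; W {1,2,3,4,5,6}->{2,3,4,5,6}
Constraint 3 (Y + V = W) on D(Y)={1,2,3,4} D(V)={1,2,4,5} D(W)={2,3,4,5,6}: no change
Constraint 4 (V < Y) on D(V)={1,2,4,5} D(Y)={1,2,3,4}: V {1,2,4,5}->{1,2}; Y {1,2,3,4}->{2,3,4}
So after all 4 constraints: D(V) = {1,2}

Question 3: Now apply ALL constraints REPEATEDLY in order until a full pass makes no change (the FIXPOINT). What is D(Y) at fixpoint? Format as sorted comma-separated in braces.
Answer: {2,3,4}

Derivation:
pass 0 (initial): D(Y)={1,2,3,4,6}
pass 1: V {1,2,4,5}->{1,2}; W {1,2,3,4,5,6}->{2,3,4,5,6}; Y {1,2,3,4,6}->{2,3,4}
pass 2: W {2,3,4,5,6}->{3,4,5,6}
pass 3: no change
Fixpoint after 3 passes: D(Y) = {2,3,4}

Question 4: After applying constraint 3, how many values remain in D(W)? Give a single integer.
Answer: 5

Derivation:
Constraint 1 (W != V) on D(W)={1,2,3,4,5,6} D(V)={1,2,4,5}: no change
Constraint 2 (V + Y = W) on D(V)={1,2,4,5} D(Y)={1,2,3,4,6} D(W)={1,2,3,4,5,6}: Y {1,2,3,4,6}->{1,2,3,4}; W {1,2,3,4,5,6}->{2,3,4,5,6}
Constraint 3 (Y + V = W) on D(Y)={1,2,3,4} D(V)={1,2,4,5} D(W)={2,3,4,5,6}: no change
So after constraint 3: D(W)={2,3,4,5,6}, size = 5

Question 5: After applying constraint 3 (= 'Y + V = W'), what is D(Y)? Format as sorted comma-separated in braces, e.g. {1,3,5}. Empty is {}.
Constraint 1 (W != V) on D(W)={1,2,3,4,5,6} D(V)={1,2,4,5}: no change
Constraint 2 (V + Y = W) on D(V)={1,2,4,5} D(Y)={1,2,3,4,6} D(W)={1,2,3,4,5,6}: Y {1,2,3,4,6}->{1,2,3,4}; W {1,2,3,4,5,6}->{2,3,4,5,6}
Constraint 3 (Y + V = W) on D(Y)={1,2,3,4} D(V)={1,2,4,5} D(W)={2,3,4,5,6}: no change
So after constraint 3: D(Y) = {1,2,3,4}

Answer: {1,2,3,4}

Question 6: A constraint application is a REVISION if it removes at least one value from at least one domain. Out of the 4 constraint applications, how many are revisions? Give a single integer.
Constraint 1 (W != V) on D(W)={1,2,3,4,5,6} D(V)={1,2,4,5}: no change => not a revision
Constraint 2 (V + Y = W) on D(V)={1,2,4,5} D(Y)={1,2,3,4,6} D(W)={1,2,3,4,5,6}: Y {1,2,3,4,6}->{1,2,3,4}; W {1,2,3,4,5,6}->{2,3,4,5,6} => REVISION
Constraint 3 (Y + V = W) on D(Y)={1,2,3,4} D(V)={1,2,4,5} D(W)={2,3,4,5,6}: no change => not a revision
Constraint 4 (V < Y) on D(V)={1,2,4,5} D(Y)={1,2,3,4}: V {1,2,4,5}->{1,2}; Y {1,2,3,4}->{2,3,4} => REVISION
Total revisions = 2

Answer: 2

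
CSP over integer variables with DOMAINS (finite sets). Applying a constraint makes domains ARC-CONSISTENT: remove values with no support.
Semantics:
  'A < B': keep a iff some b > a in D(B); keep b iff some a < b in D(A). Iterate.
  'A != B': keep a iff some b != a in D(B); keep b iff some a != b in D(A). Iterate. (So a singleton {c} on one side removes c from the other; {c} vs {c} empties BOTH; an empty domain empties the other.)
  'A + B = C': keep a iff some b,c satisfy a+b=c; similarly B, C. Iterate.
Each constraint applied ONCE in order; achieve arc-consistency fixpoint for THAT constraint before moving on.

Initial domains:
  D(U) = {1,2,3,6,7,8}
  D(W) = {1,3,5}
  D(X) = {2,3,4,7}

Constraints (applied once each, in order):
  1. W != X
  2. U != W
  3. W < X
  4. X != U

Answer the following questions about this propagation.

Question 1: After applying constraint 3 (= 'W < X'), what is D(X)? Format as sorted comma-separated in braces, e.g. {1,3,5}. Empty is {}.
Constraint 1 (W != X) on D(W)={1,3,5} D(X)={2,3,4,7}: no change
Constraint 2 (U != W) on D(U)={1,2,3,6,7,8} D(W)={1,3,5}: no change
Constraint 3 (W < X) on D(W)={1,3,5} D(X)={2,3,4,7}: no change
So after constraint 3: D(X) = {2,3,4,7}

Answer: {2,3,4,7}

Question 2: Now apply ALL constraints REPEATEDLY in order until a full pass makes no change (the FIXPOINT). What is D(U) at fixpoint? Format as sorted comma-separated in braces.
Answer: {1,2,3,6,7,8}

Derivation:
pass 0 (initial): D(U)={1,2,3,6,7,8}
pass 1: no change
Fixpoint after 1 passes: D(U) = {1,2,3,6,7,8}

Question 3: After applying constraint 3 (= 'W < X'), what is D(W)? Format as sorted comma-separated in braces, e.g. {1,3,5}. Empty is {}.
Constraint 1 (W != X) on D(W)={1,3,5} D(X)={2,3,4,7}: no change
Constraint 2 (U != W) on D(U)={1,2,3,6,7,8} D(W)={1,3,5}: no change
Constraint 3 (W < X) on D(W)={1,3,5} D(X)={2,3,4,7}: no change
So after constraint 3: D(W) = {1,3,5}

Answer: {1,3,5}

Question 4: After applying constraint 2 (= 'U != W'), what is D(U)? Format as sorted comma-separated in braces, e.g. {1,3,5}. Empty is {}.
Constraint 1 (W != X) on D(W)={1,3,5} D(X)={2,3,4,7}: no change
Constraint 2 (U != W) on D(U)={1,2,3,6,7,8} D(W)={1,3,5}: no change
So after constraint 2: D(U) = {1,2,3,6,7,8}

Answer: {1,2,3,6,7,8}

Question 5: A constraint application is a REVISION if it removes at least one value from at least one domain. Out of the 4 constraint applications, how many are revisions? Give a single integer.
Answer: 0

Derivation:
Constraint 1 (W != X) on D(W)={1,3,5} D(X)={2,3,4,7}: no change => not a revision
Constraint 2 (U != W) on D(U)={1,2,3,6,7,8} D(W)={1,3,5}: no change => not a revision
Constraint 3 (W < X) on D(W)={1,3,5} D(X)={2,3,4,7}: no change => not a revision
Constraint 4 (X != U) on D(X)={2,3,4,7} D(U)={1,2,3,6,7,8}: no change => not a revision
Total revisions = 0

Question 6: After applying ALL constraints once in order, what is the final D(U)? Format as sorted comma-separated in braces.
Answer: {1,2,3,6,7,8}

Derivation:
Constraint 1 (W != X) on D(W)={1,3,5} D(X)={2,3,4,7}: no change
Constraint 2 (U != W) on D(U)={1,2,3,6,7,8} D(W)={1,3,5}: no change
Constraint 3 (W < X) on D(W)={1,3,5} D(X)={2,3,4,7}: no change
Constraint 4 (X != U) on D(X)={2,3,4,7} D(U)={1,2,3,6,7,8}: no change
So after all 4 constraints: D(U) = {1,2,3,6,7,8}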